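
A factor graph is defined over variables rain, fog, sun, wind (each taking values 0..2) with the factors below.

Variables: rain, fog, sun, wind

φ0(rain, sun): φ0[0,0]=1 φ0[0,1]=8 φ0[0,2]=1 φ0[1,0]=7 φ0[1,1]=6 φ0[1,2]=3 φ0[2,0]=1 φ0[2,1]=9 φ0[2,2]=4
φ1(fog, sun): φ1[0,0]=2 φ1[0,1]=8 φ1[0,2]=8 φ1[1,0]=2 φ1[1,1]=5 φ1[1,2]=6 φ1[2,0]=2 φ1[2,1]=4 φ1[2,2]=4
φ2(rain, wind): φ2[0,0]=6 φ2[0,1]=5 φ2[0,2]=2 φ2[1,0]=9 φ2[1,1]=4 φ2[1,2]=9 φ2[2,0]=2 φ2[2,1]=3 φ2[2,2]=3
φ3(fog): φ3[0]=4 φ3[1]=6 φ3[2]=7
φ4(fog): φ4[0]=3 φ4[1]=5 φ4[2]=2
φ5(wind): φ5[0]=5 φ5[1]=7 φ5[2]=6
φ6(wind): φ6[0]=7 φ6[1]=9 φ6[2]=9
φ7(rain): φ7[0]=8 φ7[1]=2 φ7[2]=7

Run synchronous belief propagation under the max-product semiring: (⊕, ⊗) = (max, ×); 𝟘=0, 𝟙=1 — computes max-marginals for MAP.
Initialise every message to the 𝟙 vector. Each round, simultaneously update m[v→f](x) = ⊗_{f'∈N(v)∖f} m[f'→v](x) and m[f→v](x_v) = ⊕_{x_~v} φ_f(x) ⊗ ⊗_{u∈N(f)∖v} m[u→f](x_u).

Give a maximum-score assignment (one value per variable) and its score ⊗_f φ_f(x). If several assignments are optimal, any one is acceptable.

assignment: (rain=0, fog=1, sun=1, wind=1); score = 3024000

init: all messages = 𝟙 over 3 values
r1 m[φ0→rain] = [8, 7, 9]
r1 m[φ0→sun] = [7, 9, 4]
r1 m[φ1→fog] = [8, 6, 4]
r1 m[φ1→sun] = [2, 8, 8]
r1 m[φ2→rain] = [6, 9, 3]
r1 m[φ2→wind] = [9, 5, 9]
r1 m[φ3→fog] = [4, 6, 7]
r1 m[φ4→fog] = [3, 5, 2]
r1 m[φ5→wind] = [5, 7, 6]
r1 m[φ6→wind] = [7, 9, 9]
r1 m[φ7→rain] = [8, 2, 7]
r1 m[rain→φ0] = [1, 1, 1]
r1 m[rain→φ2] = [1, 1, 1]
r1 m[rain→φ7] = [1, 1, 1]
r1 m[fog→φ1] = [1, 1, 1]
r1 m[fog→φ3] = [1, 1, 1]
r1 m[fog→φ4] = [1, 1, 1]
r1 m[sun→φ0] = [1, 1, 1]
r1 m[sun→φ1] = [1, 1, 1]
r1 m[wind→φ2] = [1, 1, 1]
r1 m[wind→φ5] = [1, 1, 1]
r1 m[wind→φ6] = [1, 1, 1]
r2 m[φ0→rain] = [8, 7, 9]
r2 m[φ0→sun] = [7, 9, 4]
r2 m[φ1→fog] = [8, 6, 4]
r2 m[φ1→sun] = [2, 8, 8]
r2 m[φ2→rain] = [6, 9, 3]
r2 m[φ2→wind] = [9, 5, 9]
r2 m[φ3→fog] = [4, 6, 7]
r2 m[φ4→fog] = [3, 5, 2]
r2 m[φ5→wind] = [5, 7, 6]
r2 m[φ6→wind] = [7, 9, 9]
r2 m[φ7→rain] = [8, 2, 7]
r2 m[rain→φ0] = [48, 18, 21]
r2 m[rain→φ2] = [64, 14, 63]
r2 m[rain→φ7] = [48, 63, 27]
r2 m[fog→φ1] = [12, 30, 14]
r2 m[fog→φ3] = [24, 30, 8]
r2 m[fog→φ4] = [32, 36, 28]
r2 m[sun→φ0] = [2, 8, 8]
r2 m[sun→φ1] = [7, 9, 4]
r2 m[wind→φ2] = [35, 63, 54]
r2 m[wind→φ5] = [63, 45, 81]
r2 m[wind→φ6] = [45, 35, 54]
r3 m[φ0→rain] = [64, 48, 72]
r3 m[φ0→sun] = [126, 384, 84]
r3 m[φ1→fog] = [72, 45, 36]
r3 m[φ1→sun] = [60, 150, 180]
r3 m[φ2→rain] = [315, 486, 189]
r3 m[φ2→wind] = [384, 320, 189]
r3 m[φ3→fog] = [4, 6, 7]
r3 m[φ4→fog] = [3, 5, 2]
r3 m[φ5→wind] = [5, 7, 6]
r3 m[φ6→wind] = [7, 9, 9]
r3 m[φ7→rain] = [8, 2, 7]
r3 m[rain→φ0] = [48, 18, 21]
r3 m[rain→φ2] = [64, 14, 63]
r3 m[rain→φ7] = [48, 63, 27]
r3 m[fog→φ1] = [12, 30, 14]
r3 m[fog→φ3] = [24, 30, 8]
r3 m[fog→φ4] = [32, 36, 28]
r3 m[sun→φ0] = [2, 8, 8]
r3 m[sun→φ1] = [7, 9, 4]
r3 m[wind→φ2] = [35, 63, 54]
r3 m[wind→φ5] = [63, 45, 81]
r3 m[wind→φ6] = [45, 35, 54]
r4 m[φ0→rain] = [64, 48, 72]
r4 m[φ0→sun] = [126, 384, 84]
r4 m[φ1→fog] = [72, 45, 36]
r4 m[φ1→sun] = [60, 150, 180]
r4 m[φ2→rain] = [315, 486, 189]
r4 m[φ2→wind] = [384, 320, 189]
r4 m[φ3→fog] = [4, 6, 7]
r4 m[φ4→fog] = [3, 5, 2]
r4 m[φ5→wind] = [5, 7, 6]
r4 m[φ6→wind] = [7, 9, 9]
r4 m[φ7→rain] = [8, 2, 7]
r4 m[rain→φ0] = [2520, 972, 1323]
r4 m[rain→φ2] = [512, 96, 504]
r4 m[rain→φ7] = [20160, 23328, 13608]
r4 m[fog→φ1] = [12, 30, 14]
r4 m[fog→φ3] = [216, 225, 72]
r4 m[fog→φ4] = [288, 270, 252]
r4 m[sun→φ0] = [60, 150, 180]
r4 m[sun→φ1] = [126, 384, 84]
r4 m[wind→φ2] = [35, 63, 54]
r4 m[wind→φ5] = [2688, 2880, 1701]
r4 m[wind→φ6] = [1920, 2240, 1134]
r5 m[φ0→rain] = [1200, 900, 1350]
r5 m[φ0→sun] = [6804, 20160, 5292]
r5 m[φ1→fog] = [3072, 1920, 1536]
r5 m[φ1→sun] = [60, 150, 180]
r5 m[φ2→rain] = [315, 486, 189]
r5 m[φ2→wind] = [3072, 2560, 1512]
r5 m[φ3→fog] = [4, 6, 7]
r5 m[φ4→fog] = [3, 5, 2]
r5 m[φ5→wind] = [5, 7, 6]
r5 m[φ6→wind] = [7, 9, 9]
r5 m[φ7→rain] = [8, 2, 7]
r5 m[rain→φ0] = [2520, 972, 1323]
r5 m[rain→φ2] = [512, 96, 504]
r5 m[rain→φ7] = [20160, 23328, 13608]
r5 m[fog→φ1] = [12, 30, 14]
r5 m[fog→φ3] = [216, 225, 72]
r5 m[fog→φ4] = [288, 270, 252]
r5 m[sun→φ0] = [60, 150, 180]
r5 m[sun→φ1] = [126, 384, 84]
r5 m[wind→φ2] = [35, 63, 54]
r5 m[wind→φ5] = [2688, 2880, 1701]
r5 m[wind→φ6] = [1920, 2240, 1134]
r6 m[φ0→rain] = [1200, 900, 1350]
r6 m[φ0→sun] = [6804, 20160, 5292]
r6 m[φ1→fog] = [3072, 1920, 1536]
r6 m[φ1→sun] = [60, 150, 180]
r6 m[φ2→rain] = [315, 486, 189]
r6 m[φ2→wind] = [3072, 2560, 1512]
r6 m[φ3→fog] = [4, 6, 7]
r6 m[φ4→fog] = [3, 5, 2]
r6 m[φ5→wind] = [5, 7, 6]
r6 m[φ6→wind] = [7, 9, 9]
r6 m[φ7→rain] = [8, 2, 7]
r6 m[rain→φ0] = [2520, 972, 1323]
r6 m[rain→φ2] = [9600, 1800, 9450]
r6 m[rain→φ7] = [378000, 437400, 255150]
r6 m[fog→φ1] = [12, 30, 14]
r6 m[fog→φ3] = [9216, 9600, 3072]
r6 m[fog→φ4] = [12288, 11520, 10752]
r6 m[sun→φ0] = [60, 150, 180]
r6 m[sun→φ1] = [6804, 20160, 5292]
r6 m[wind→φ2] = [35, 63, 54]
r6 m[wind→φ5] = [21504, 23040, 13608]
r6 m[wind→φ6] = [15360, 17920, 9072]
r7 m[φ0→rain] = [1200, 900, 1350]
r7 m[φ0→sun] = [6804, 20160, 5292]
r7 m[φ1→fog] = [161280, 100800, 80640]
r7 m[φ1→sun] = [60, 150, 180]
r7 m[φ2→rain] = [315, 486, 189]
r7 m[φ2→wind] = [57600, 48000, 28350]
r7 m[φ3→fog] = [4, 6, 7]
r7 m[φ4→fog] = [3, 5, 2]
r7 m[φ5→wind] = [5, 7, 6]
r7 m[φ6→wind] = [7, 9, 9]
r7 m[φ7→rain] = [8, 2, 7]
r7 m[rain→φ0] = [2520, 972, 1323]
r7 m[rain→φ2] = [9600, 1800, 9450]
r7 m[rain→φ7] = [378000, 437400, 255150]
r7 m[fog→φ1] = [12, 30, 14]
r7 m[fog→φ3] = [9216, 9600, 3072]
r7 m[fog→φ4] = [12288, 11520, 10752]
r7 m[sun→φ0] = [60, 150, 180]
r7 m[sun→φ1] = [6804, 20160, 5292]
r7 m[wind→φ2] = [35, 63, 54]
r7 m[wind→φ5] = [21504, 23040, 13608]
r7 m[wind→φ6] = [15360, 17920, 9072]
r8 m[φ0→rain] = [1200, 900, 1350]
r8 m[φ0→sun] = [6804, 20160, 5292]
r8 m[φ1→fog] = [161280, 100800, 80640]
r8 m[φ1→sun] = [60, 150, 180]
r8 m[φ2→rain] = [315, 486, 189]
r8 m[φ2→wind] = [57600, 48000, 28350]
r8 m[φ3→fog] = [4, 6, 7]
r8 m[φ4→fog] = [3, 5, 2]
r8 m[φ5→wind] = [5, 7, 6]
r8 m[φ6→wind] = [7, 9, 9]
r8 m[φ7→rain] = [8, 2, 7]
r8 m[rain→φ0] = [2520, 972, 1323]
r8 m[rain→φ2] = [9600, 1800, 9450]
r8 m[rain→φ7] = [378000, 437400, 255150]
r8 m[fog→φ1] = [12, 30, 14]
r8 m[fog→φ3] = [483840, 504000, 161280]
r8 m[fog→φ4] = [645120, 604800, 564480]
r8 m[sun→φ0] = [60, 150, 180]
r8 m[sun→φ1] = [6804, 20160, 5292]
r8 m[wind→φ2] = [35, 63, 54]
r8 m[wind→φ5] = [403200, 432000, 255150]
r8 m[wind→φ6] = [288000, 336000, 170100]
r9 m[φ0→rain] = [1200, 900, 1350]
r9 m[φ0→sun] = [6804, 20160, 5292]
r9 m[φ1→fog] = [161280, 100800, 80640]
r9 m[φ1→sun] = [60, 150, 180]
r9 m[φ2→rain] = [315, 486, 189]
r9 m[φ2→wind] = [57600, 48000, 28350]
r9 m[φ3→fog] = [4, 6, 7]
r9 m[φ4→fog] = [3, 5, 2]
r9 m[φ5→wind] = [5, 7, 6]
r9 m[φ6→wind] = [7, 9, 9]
r9 m[φ7→rain] = [8, 2, 7]
r9 m[rain→φ0] = [2520, 972, 1323]
r9 m[rain→φ2] = [9600, 1800, 9450]
r9 m[rain→φ7] = [378000, 437400, 255150]
r9 m[fog→φ1] = [12, 30, 14]
r9 m[fog→φ3] = [483840, 504000, 161280]
r9 m[fog→φ4] = [645120, 604800, 564480]
r9 m[sun→φ0] = [60, 150, 180]
r9 m[sun→φ1] = [6804, 20160, 5292]
r9 m[wind→φ2] = [35, 63, 54]
r9 m[wind→φ5] = [403200, 432000, 255150]
r9 m[wind→φ6] = [288000, 336000, 170100]
fixed point reached at round 9
traceback from rain: (rain=0, fog=1, sun=1, wind=1), score=3024000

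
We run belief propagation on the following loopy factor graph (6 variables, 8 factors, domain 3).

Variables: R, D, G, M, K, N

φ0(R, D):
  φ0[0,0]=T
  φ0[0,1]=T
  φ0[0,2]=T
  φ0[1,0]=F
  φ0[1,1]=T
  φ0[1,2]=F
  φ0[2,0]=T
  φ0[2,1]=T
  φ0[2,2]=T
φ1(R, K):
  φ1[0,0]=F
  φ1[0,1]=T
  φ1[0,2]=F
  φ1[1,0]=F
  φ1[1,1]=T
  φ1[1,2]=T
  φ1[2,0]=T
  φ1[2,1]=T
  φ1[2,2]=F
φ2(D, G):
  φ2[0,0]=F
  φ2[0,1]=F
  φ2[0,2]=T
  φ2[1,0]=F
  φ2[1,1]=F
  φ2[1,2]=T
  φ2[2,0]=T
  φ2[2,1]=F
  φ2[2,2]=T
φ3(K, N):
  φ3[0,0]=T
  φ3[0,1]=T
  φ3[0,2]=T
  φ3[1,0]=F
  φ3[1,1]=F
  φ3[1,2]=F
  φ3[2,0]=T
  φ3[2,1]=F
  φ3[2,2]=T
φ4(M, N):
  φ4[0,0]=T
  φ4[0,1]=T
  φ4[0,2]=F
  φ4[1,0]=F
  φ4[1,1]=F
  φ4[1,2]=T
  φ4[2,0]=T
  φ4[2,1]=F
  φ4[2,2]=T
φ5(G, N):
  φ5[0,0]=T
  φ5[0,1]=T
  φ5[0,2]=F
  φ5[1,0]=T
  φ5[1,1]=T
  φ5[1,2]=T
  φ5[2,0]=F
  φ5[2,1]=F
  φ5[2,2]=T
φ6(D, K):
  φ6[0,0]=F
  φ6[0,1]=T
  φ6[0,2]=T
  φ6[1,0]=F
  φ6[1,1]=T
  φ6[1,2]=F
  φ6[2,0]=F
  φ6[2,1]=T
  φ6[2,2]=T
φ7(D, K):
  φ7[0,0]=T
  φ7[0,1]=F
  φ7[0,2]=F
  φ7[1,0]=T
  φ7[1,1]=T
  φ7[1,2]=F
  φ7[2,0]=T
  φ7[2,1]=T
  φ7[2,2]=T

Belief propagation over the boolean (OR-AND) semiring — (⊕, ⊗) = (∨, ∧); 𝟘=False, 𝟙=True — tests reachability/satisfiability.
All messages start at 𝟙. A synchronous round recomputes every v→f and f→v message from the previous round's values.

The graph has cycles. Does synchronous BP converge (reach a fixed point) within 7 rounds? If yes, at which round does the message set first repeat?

NOT CONVERGED within 7 rounds

init: all messages = 𝟙 over 3 values
r1 m[φ0→R] = [T, T, T]
r1 m[φ0→D] = [T, T, T]
r1 m[φ1→R] = [T, T, T]
r1 m[φ1→K] = [T, T, T]
r1 m[φ2→D] = [T, T, T]
r1 m[φ2→G] = [T, F, T]
r1 m[φ3→K] = [T, F, T]
r1 m[φ3→N] = [T, T, T]
r1 m[φ4→M] = [T, T, T]
r1 m[φ4→N] = [T, T, T]
r1 m[φ5→G] = [T, T, T]
r1 m[φ5→N] = [T, T, T]
r1 m[φ6→D] = [T, T, T]
r1 m[φ6→K] = [F, T, T]
r1 m[φ7→D] = [T, T, T]
r1 m[φ7→K] = [T, T, T]
r1 m[R→φ0] = [T, T, T]
r1 m[R→φ1] = [T, T, T]
r1 m[D→φ0] = [T, T, T]
r1 m[D→φ2] = [T, T, T]
r1 m[D→φ6] = [T, T, T]
r1 m[D→φ7] = [T, T, T]
r1 m[G→φ2] = [T, T, T]
r1 m[G→φ5] = [T, T, T]
r1 m[M→φ4] = [T, T, T]
r1 m[K→φ1] = [T, T, T]
r1 m[K→φ3] = [T, T, T]
r1 m[K→φ6] = [T, T, T]
r1 m[K→φ7] = [T, T, T]
r1 m[N→φ3] = [T, T, T]
r1 m[N→φ4] = [T, T, T]
r1 m[N→φ5] = [T, T, T]
r2 m[φ0→R] = [T, T, T]
r2 m[φ0→D] = [T, T, T]
r2 m[φ1→R] = [T, T, T]
r2 m[φ1→K] = [T, T, T]
r2 m[φ2→D] = [T, T, T]
r2 m[φ2→G] = [T, F, T]
r2 m[φ3→K] = [T, F, T]
r2 m[φ3→N] = [T, T, T]
r2 m[φ4→M] = [T, T, T]
r2 m[φ4→N] = [T, T, T]
r2 m[φ5→G] = [T, T, T]
r2 m[φ5→N] = [T, T, T]
r2 m[φ6→D] = [T, T, T]
r2 m[φ6→K] = [F, T, T]
r2 m[φ7→D] = [T, T, T]
r2 m[φ7→K] = [T, T, T]
r2 m[R→φ0] = [T, T, T]
r2 m[R→φ1] = [T, T, T]
r2 m[D→φ0] = [T, T, T]
r2 m[D→φ2] = [T, T, T]
r2 m[D→φ6] = [T, T, T]
r2 m[D→φ7] = [T, T, T]
r2 m[G→φ2] = [T, T, T]
r2 m[G→φ5] = [T, F, T]
r2 m[M→φ4] = [T, T, T]
r2 m[K→φ1] = [F, F, T]
r2 m[K→φ3] = [F, T, T]
r2 m[K→φ6] = [T, F, T]
r2 m[K→φ7] = [F, F, T]
r2 m[N→φ3] = [T, T, T]
r2 m[N→φ4] = [T, T, T]
r2 m[N→φ5] = [T, T, T]
r3 m[φ0→R] = [T, T, T]
r3 m[φ0→D] = [T, T, T]
r3 m[φ1→R] = [F, T, F]
r3 m[φ1→K] = [T, T, T]
r3 m[φ2→D] = [T, T, T]
r3 m[φ2→G] = [T, F, T]
r3 m[φ3→K] = [T, F, T]
r3 m[φ3→N] = [T, F, T]
r3 m[φ4→M] = [T, T, T]
r3 m[φ4→N] = [T, T, T]
r3 m[φ5→G] = [T, T, T]
r3 m[φ5→N] = [T, T, T]
r3 m[φ6→D] = [T, F, T]
r3 m[φ6→K] = [F, T, T]
r3 m[φ7→D] = [F, F, T]
r3 m[φ7→K] = [T, T, T]
r3 m[R→φ0] = [T, T, T]
r3 m[R→φ1] = [T, T, T]
r3 m[D→φ0] = [T, T, T]
r3 m[D→φ2] = [T, T, T]
r3 m[D→φ6] = [T, T, T]
r3 m[D→φ7] = [T, T, T]
r3 m[G→φ2] = [T, T, T]
r3 m[G→φ5] = [T, F, T]
r3 m[M→φ4] = [T, T, T]
r3 m[K→φ1] = [F, F, T]
r3 m[K→φ3] = [F, T, T]
r3 m[K→φ6] = [T, F, T]
r3 m[K→φ7] = [F, F, T]
r3 m[N→φ3] = [T, T, T]
r3 m[N→φ4] = [T, T, T]
r3 m[N→φ5] = [T, T, T]
r4 m[φ0→R] = [T, T, T]
r4 m[φ0→D] = [T, T, T]
r4 m[φ1→R] = [F, T, F]
r4 m[φ1→K] = [T, T, T]
r4 m[φ2→D] = [T, T, T]
r4 m[φ2→G] = [T, F, T]
r4 m[φ3→K] = [T, F, T]
r4 m[φ3→N] = [T, F, T]
r4 m[φ4→M] = [T, T, T]
r4 m[φ4→N] = [T, T, T]
r4 m[φ5→G] = [T, T, T]
r4 m[φ5→N] = [T, T, T]
r4 m[φ6→D] = [T, F, T]
r4 m[φ6→K] = [F, T, T]
r4 m[φ7→D] = [F, F, T]
r4 m[φ7→K] = [T, T, T]
r4 m[R→φ0] = [F, T, F]
r4 m[R→φ1] = [T, T, T]
r4 m[D→φ0] = [F, F, T]
r4 m[D→φ2] = [F, F, T]
r4 m[D→φ6] = [F, F, T]
r4 m[D→φ7] = [T, F, T]
r4 m[G→φ2] = [T, T, T]
r4 m[G→φ5] = [T, F, T]
r4 m[M→φ4] = [T, T, T]
r4 m[K→φ1] = [F, F, T]
r4 m[K→φ3] = [F, T, T]
r4 m[K→φ6] = [T, F, T]
r4 m[K→φ7] = [F, F, T]
r4 m[N→φ3] = [T, T, T]
r4 m[N→φ4] = [T, F, T]
r4 m[N→φ5] = [T, F, T]
r5 m[φ0→R] = [T, F, T]
r5 m[φ0→D] = [F, T, F]
r5 m[φ1→R] = [F, T, F]
r5 m[φ1→K] = [T, T, T]
r5 m[φ2→D] = [T, T, T]
r5 m[φ2→G] = [T, F, T]
r5 m[φ3→K] = [T, F, T]
r5 m[φ3→N] = [T, F, T]
r5 m[φ4→M] = [T, T, T]
r5 m[φ4→N] = [T, T, T]
r5 m[φ5→G] = [T, T, T]
r5 m[φ5→N] = [T, T, T]
r5 m[φ6→D] = [T, F, T]
r5 m[φ6→K] = [F, T, T]
r5 m[φ7→D] = [F, F, T]
r5 m[φ7→K] = [T, T, T]
r5 m[R→φ0] = [F, T, F]
r5 m[R→φ1] = [T, T, T]
r5 m[D→φ0] = [F, F, T]
r5 m[D→φ2] = [F, F, T]
r5 m[D→φ6] = [F, F, T]
r5 m[D→φ7] = [T, F, T]
r5 m[G→φ2] = [T, T, T]
r5 m[G→φ5] = [T, F, T]
r5 m[M→φ4] = [T, T, T]
r5 m[K→φ1] = [F, F, T]
r5 m[K→φ3] = [F, T, T]
r5 m[K→φ6] = [T, F, T]
r5 m[K→φ7] = [F, F, T]
r5 m[N→φ3] = [T, T, T]
r5 m[N→φ4] = [T, F, T]
r5 m[N→φ5] = [T, F, T]
r6 m[φ0→R] = [T, F, T]
r6 m[φ0→D] = [F, T, F]
r6 m[φ1→R] = [F, T, F]
r6 m[φ1→K] = [T, T, T]
r6 m[φ2→D] = [T, T, T]
r6 m[φ2→G] = [T, F, T]
r6 m[φ3→K] = [T, F, T]
r6 m[φ3→N] = [T, F, T]
r6 m[φ4→M] = [T, T, T]
r6 m[φ4→N] = [T, T, T]
r6 m[φ5→G] = [T, T, T]
r6 m[φ5→N] = [T, T, T]
r6 m[φ6→D] = [T, F, T]
r6 m[φ6→K] = [F, T, T]
r6 m[φ7→D] = [F, F, T]
r6 m[φ7→K] = [T, T, T]
r6 m[R→φ0] = [F, T, F]
r6 m[R→φ1] = [T, F, T]
r6 m[D→φ0] = [F, F, T]
r6 m[D→φ2] = [F, F, F]
r6 m[D→φ6] = [F, F, F]
r6 m[D→φ7] = [F, F, F]
r6 m[G→φ2] = [T, T, T]
r6 m[G→φ5] = [T, F, T]
r6 m[M→φ4] = [T, T, T]
r6 m[K→φ1] = [F, F, T]
r6 m[K→φ3] = [F, T, T]
r6 m[K→φ6] = [T, F, T]
r6 m[K→φ7] = [F, F, T]
r6 m[N→φ3] = [T, T, T]
r6 m[N→φ4] = [T, F, T]
r6 m[N→φ5] = [T, F, T]
r7 m[φ0→R] = [T, F, T]
r7 m[φ0→D] = [F, T, F]
r7 m[φ1→R] = [F, T, F]
r7 m[φ1→K] = [T, T, F]
r7 m[φ2→D] = [T, T, T]
r7 m[φ2→G] = [F, F, F]
r7 m[φ3→K] = [T, F, T]
r7 m[φ3→N] = [T, F, T]
r7 m[φ4→M] = [T, T, T]
r7 m[φ4→N] = [T, T, T]
r7 m[φ5→G] = [T, T, T]
r7 m[φ5→N] = [T, T, T]
r7 m[φ6→D] = [T, F, T]
r7 m[φ6→K] = [F, F, F]
r7 m[φ7→D] = [F, F, T]
r7 m[φ7→K] = [F, F, F]
r7 m[R→φ0] = [F, T, F]
r7 m[R→φ1] = [T, F, T]
r7 m[D→φ0] = [F, F, T]
r7 m[D→φ2] = [F, F, F]
r7 m[D→φ6] = [F, F, F]
r7 m[D→φ7] = [F, F, F]
r7 m[G→φ2] = [T, T, T]
r7 m[G→φ5] = [T, F, T]
r7 m[M→φ4] = [T, T, T]
r7 m[K→φ1] = [F, F, T]
r7 m[K→φ3] = [F, T, T]
r7 m[K→φ6] = [T, F, T]
r7 m[K→φ7] = [F, F, T]
r7 m[N→φ3] = [T, T, T]
r7 m[N→φ4] = [T, F, T]
r7 m[N→φ5] = [T, F, T]
no fixed point within 7 rounds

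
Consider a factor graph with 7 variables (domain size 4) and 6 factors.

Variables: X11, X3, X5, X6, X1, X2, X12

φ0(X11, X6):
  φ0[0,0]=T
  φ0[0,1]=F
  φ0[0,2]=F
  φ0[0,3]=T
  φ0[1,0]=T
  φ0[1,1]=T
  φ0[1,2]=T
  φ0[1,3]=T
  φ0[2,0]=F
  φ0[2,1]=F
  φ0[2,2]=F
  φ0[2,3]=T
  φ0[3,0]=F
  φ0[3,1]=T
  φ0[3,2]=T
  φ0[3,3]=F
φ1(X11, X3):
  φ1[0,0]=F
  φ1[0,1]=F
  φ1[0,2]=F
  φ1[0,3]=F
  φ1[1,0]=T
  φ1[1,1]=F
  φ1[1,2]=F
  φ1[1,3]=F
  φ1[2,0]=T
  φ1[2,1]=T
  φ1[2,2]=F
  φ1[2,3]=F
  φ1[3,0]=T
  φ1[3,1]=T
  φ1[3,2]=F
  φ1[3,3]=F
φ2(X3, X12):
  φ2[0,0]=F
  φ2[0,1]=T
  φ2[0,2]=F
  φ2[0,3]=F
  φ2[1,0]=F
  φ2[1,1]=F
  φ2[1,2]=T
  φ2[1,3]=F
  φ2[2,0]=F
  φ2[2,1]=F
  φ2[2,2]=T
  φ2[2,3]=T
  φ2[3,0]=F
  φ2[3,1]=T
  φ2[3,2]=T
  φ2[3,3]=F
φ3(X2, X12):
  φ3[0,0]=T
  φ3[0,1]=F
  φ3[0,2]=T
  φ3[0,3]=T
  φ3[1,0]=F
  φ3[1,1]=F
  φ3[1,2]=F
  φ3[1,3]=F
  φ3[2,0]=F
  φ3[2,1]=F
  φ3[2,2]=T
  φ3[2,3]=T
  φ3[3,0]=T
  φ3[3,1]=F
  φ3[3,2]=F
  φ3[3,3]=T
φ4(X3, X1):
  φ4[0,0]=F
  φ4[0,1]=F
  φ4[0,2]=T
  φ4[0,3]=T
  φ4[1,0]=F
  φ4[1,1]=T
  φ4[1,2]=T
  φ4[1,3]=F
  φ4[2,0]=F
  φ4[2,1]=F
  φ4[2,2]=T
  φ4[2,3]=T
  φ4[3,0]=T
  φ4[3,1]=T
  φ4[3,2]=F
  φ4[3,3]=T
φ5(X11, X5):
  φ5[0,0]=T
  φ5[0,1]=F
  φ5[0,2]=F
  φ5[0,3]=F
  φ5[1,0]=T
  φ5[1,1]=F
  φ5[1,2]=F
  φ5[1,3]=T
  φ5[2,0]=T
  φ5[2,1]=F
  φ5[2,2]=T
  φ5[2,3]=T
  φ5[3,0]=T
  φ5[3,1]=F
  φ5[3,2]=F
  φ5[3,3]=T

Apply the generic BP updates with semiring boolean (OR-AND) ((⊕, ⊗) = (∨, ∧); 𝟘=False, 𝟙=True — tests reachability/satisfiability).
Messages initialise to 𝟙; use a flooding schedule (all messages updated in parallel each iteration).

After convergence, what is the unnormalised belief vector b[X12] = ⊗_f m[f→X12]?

b[X12] = [F, F, T, F]

init: all messages = 𝟙 over 4 values
r1 m[φ0→X11] = [T, T, T, T]
r1 m[φ0→X6] = [T, T, T, T]
r1 m[φ1→X11] = [F, T, T, T]
r1 m[φ1→X3] = [T, T, F, F]
r1 m[φ2→X3] = [T, T, T, T]
r1 m[φ2→X12] = [F, T, T, T]
r1 m[φ3→X2] = [T, F, T, T]
r1 m[φ3→X12] = [T, F, T, T]
r1 m[φ4→X3] = [T, T, T, T]
r1 m[φ4→X1] = [T, T, T, T]
r1 m[φ5→X11] = [T, T, T, T]
r1 m[φ5→X5] = [T, F, T, T]
r1 m[X11→φ0] = [T, T, T, T]
r1 m[X11→φ1] = [T, T, T, T]
r1 m[X11→φ5] = [T, T, T, T]
r1 m[X3→φ1] = [T, T, T, T]
r1 m[X3→φ2] = [T, T, T, T]
r1 m[X3→φ4] = [T, T, T, T]
r1 m[X5→φ5] = [T, T, T, T]
r1 m[X6→φ0] = [T, T, T, T]
r1 m[X1→φ4] = [T, T, T, T]
r1 m[X2→φ3] = [T, T, T, T]
r1 m[X12→φ2] = [T, T, T, T]
r1 m[X12→φ3] = [T, T, T, T]
r2 m[φ0→X11] = [T, T, T, T]
r2 m[φ0→X6] = [T, T, T, T]
r2 m[φ1→X11] = [F, T, T, T]
r2 m[φ1→X3] = [T, T, F, F]
r2 m[φ2→X3] = [T, T, T, T]
r2 m[φ2→X12] = [F, T, T, T]
r2 m[φ3→X2] = [T, F, T, T]
r2 m[φ3→X12] = [T, F, T, T]
r2 m[φ4→X3] = [T, T, T, T]
r2 m[φ4→X1] = [T, T, T, T]
r2 m[φ5→X11] = [T, T, T, T]
r2 m[φ5→X5] = [T, F, T, T]
r2 m[X11→φ0] = [F, T, T, T]
r2 m[X11→φ1] = [T, T, T, T]
r2 m[X11→φ5] = [F, T, T, T]
r2 m[X3→φ1] = [T, T, T, T]
r2 m[X3→φ2] = [T, T, F, F]
r2 m[X3→φ4] = [T, T, F, F]
r2 m[X5→φ5] = [T, T, T, T]
r2 m[X6→φ0] = [T, T, T, T]
r2 m[X1→φ4] = [T, T, T, T]
r2 m[X2→φ3] = [T, T, T, T]
r2 m[X12→φ2] = [T, F, T, T]
r2 m[X12→φ3] = [F, T, T, T]
r3 m[φ0→X11] = [T, T, T, T]
r3 m[φ0→X6] = [T, T, T, T]
r3 m[φ1→X11] = [F, T, T, T]
r3 m[φ1→X3] = [T, T, F, F]
r3 m[φ2→X3] = [F, T, T, T]
r3 m[φ2→X12] = [F, T, T, F]
r3 m[φ3→X2] = [T, F, T, T]
r3 m[φ3→X12] = [T, F, T, T]
r3 m[φ4→X3] = [T, T, T, T]
r3 m[φ4→X1] = [F, T, T, T]
r3 m[φ5→X11] = [T, T, T, T]
r3 m[φ5→X5] = [T, F, T, T]
r3 m[X11→φ0] = [F, T, T, T]
r3 m[X11→φ1] = [T, T, T, T]
r3 m[X11→φ5] = [F, T, T, T]
r3 m[X3→φ1] = [T, T, T, T]
r3 m[X3→φ2] = [T, T, F, F]
r3 m[X3→φ4] = [T, T, F, F]
r3 m[X5→φ5] = [T, T, T, T]
r3 m[X6→φ0] = [T, T, T, T]
r3 m[X1→φ4] = [T, T, T, T]
r3 m[X2→φ3] = [T, T, T, T]
r3 m[X12→φ2] = [T, F, T, T]
r3 m[X12→φ3] = [F, T, T, T]
r4 m[φ0→X11] = [T, T, T, T]
r4 m[φ0→X6] = [T, T, T, T]
r4 m[φ1→X11] = [F, T, T, T]
r4 m[φ1→X3] = [T, T, F, F]
r4 m[φ2→X3] = [F, T, T, T]
r4 m[φ2→X12] = [F, T, T, F]
r4 m[φ3→X2] = [T, F, T, T]
r4 m[φ3→X12] = [T, F, T, T]
r4 m[φ4→X3] = [T, T, T, T]
r4 m[φ4→X1] = [F, T, T, T]
r4 m[φ5→X11] = [T, T, T, T]
r4 m[φ5→X5] = [T, F, T, T]
r4 m[X11→φ0] = [F, T, T, T]
r4 m[X11→φ1] = [T, T, T, T]
r4 m[X11→φ5] = [F, T, T, T]
r4 m[X3→φ1] = [F, T, T, T]
r4 m[X3→φ2] = [T, T, F, F]
r4 m[X3→φ4] = [F, T, F, F]
r4 m[X5→φ5] = [T, T, T, T]
r4 m[X6→φ0] = [T, T, T, T]
r4 m[X1→φ4] = [T, T, T, T]
r4 m[X2→φ3] = [T, T, T, T]
r4 m[X12→φ2] = [T, F, T, T]
r4 m[X12→φ3] = [F, T, T, F]
r5 m[φ0→X11] = [T, T, T, T]
r5 m[φ0→X6] = [T, T, T, T]
r5 m[φ1→X11] = [F, F, T, T]
r5 m[φ1→X3] = [T, T, F, F]
r5 m[φ2→X3] = [F, T, T, T]
r5 m[φ2→X12] = [F, T, T, F]
r5 m[φ3→X2] = [T, F, T, F]
r5 m[φ3→X12] = [T, F, T, T]
r5 m[φ4→X3] = [T, T, T, T]
r5 m[φ4→X1] = [F, T, T, F]
r5 m[φ5→X11] = [T, T, T, T]
r5 m[φ5→X5] = [T, F, T, T]
r5 m[X11→φ0] = [F, T, T, T]
r5 m[X11→φ1] = [T, T, T, T]
r5 m[X11→φ5] = [F, T, T, T]
r5 m[X3→φ1] = [F, T, T, T]
r5 m[X3→φ2] = [T, T, F, F]
r5 m[X3→φ4] = [F, T, F, F]
r5 m[X5→φ5] = [T, T, T, T]
r5 m[X6→φ0] = [T, T, T, T]
r5 m[X1→φ4] = [T, T, T, T]
r5 m[X2→φ3] = [T, T, T, T]
r5 m[X12→φ2] = [T, F, T, T]
r5 m[X12→φ3] = [F, T, T, F]
r6 m[φ0→X11] = [T, T, T, T]
r6 m[φ0→X6] = [T, T, T, T]
r6 m[φ1→X11] = [F, F, T, T]
r6 m[φ1→X3] = [T, T, F, F]
r6 m[φ2→X3] = [F, T, T, T]
r6 m[φ2→X12] = [F, T, T, F]
r6 m[φ3→X2] = [T, F, T, F]
r6 m[φ3→X12] = [T, F, T, T]
r6 m[φ4→X3] = [T, T, T, T]
r6 m[φ4→X1] = [F, T, T, F]
r6 m[φ5→X11] = [T, T, T, T]
r6 m[φ5→X5] = [T, F, T, T]
r6 m[X11→φ0] = [F, F, T, T]
r6 m[X11→φ1] = [T, T, T, T]
r6 m[X11→φ5] = [F, F, T, T]
r6 m[X3→φ1] = [F, T, T, T]
r6 m[X3→φ2] = [T, T, F, F]
r6 m[X3→φ4] = [F, T, F, F]
r6 m[X5→φ5] = [T, T, T, T]
r6 m[X6→φ0] = [T, T, T, T]
r6 m[X1→φ4] = [T, T, T, T]
r6 m[X2→φ3] = [T, T, T, T]
r6 m[X12→φ2] = [T, F, T, T]
r6 m[X12→φ3] = [F, T, T, F]
r7 m[φ0→X11] = [T, T, T, T]
r7 m[φ0→X6] = [F, T, T, T]
r7 m[φ1→X11] = [F, F, T, T]
r7 m[φ1→X3] = [T, T, F, F]
r7 m[φ2→X3] = [F, T, T, T]
r7 m[φ2→X12] = [F, T, T, F]
r7 m[φ3→X2] = [T, F, T, F]
r7 m[φ3→X12] = [T, F, T, T]
r7 m[φ4→X3] = [T, T, T, T]
r7 m[φ4→X1] = [F, T, T, F]
r7 m[φ5→X11] = [T, T, T, T]
r7 m[φ5→X5] = [T, F, T, T]
r7 m[X11→φ0] = [F, F, T, T]
r7 m[X11→φ1] = [T, T, T, T]
r7 m[X11→φ5] = [F, F, T, T]
r7 m[X3→φ1] = [F, T, T, T]
r7 m[X3→φ2] = [T, T, F, F]
r7 m[X3→φ4] = [F, T, F, F]
r7 m[X5→φ5] = [T, T, T, T]
r7 m[X6→φ0] = [T, T, T, T]
r7 m[X1→φ4] = [T, T, T, T]
r7 m[X2→φ3] = [T, T, T, T]
r7 m[X12→φ2] = [T, F, T, T]
r7 m[X12→φ3] = [F, T, T, F]
r8 m[φ0→X11] = [T, T, T, T]
r8 m[φ0→X6] = [F, T, T, T]
r8 m[φ1→X11] = [F, F, T, T]
r8 m[φ1→X3] = [T, T, F, F]
r8 m[φ2→X3] = [F, T, T, T]
r8 m[φ2→X12] = [F, T, T, F]
r8 m[φ3→X2] = [T, F, T, F]
r8 m[φ3→X12] = [T, F, T, T]
r8 m[φ4→X3] = [T, T, T, T]
r8 m[φ4→X1] = [F, T, T, F]
r8 m[φ5→X11] = [T, T, T, T]
r8 m[φ5→X5] = [T, F, T, T]
r8 m[X11→φ0] = [F, F, T, T]
r8 m[X11→φ1] = [T, T, T, T]
r8 m[X11→φ5] = [F, F, T, T]
r8 m[X3→φ1] = [F, T, T, T]
r8 m[X3→φ2] = [T, T, F, F]
r8 m[X3→φ4] = [F, T, F, F]
r8 m[X5→φ5] = [T, T, T, T]
r8 m[X6→φ0] = [T, T, T, T]
r8 m[X1→φ4] = [T, T, T, T]
r8 m[X2→φ3] = [T, T, T, T]
r8 m[X12→φ2] = [T, F, T, T]
r8 m[X12→φ3] = [F, T, T, F]
fixed point reached at round 8
b[X12] = ⊗ incoming = [F, F, T, F]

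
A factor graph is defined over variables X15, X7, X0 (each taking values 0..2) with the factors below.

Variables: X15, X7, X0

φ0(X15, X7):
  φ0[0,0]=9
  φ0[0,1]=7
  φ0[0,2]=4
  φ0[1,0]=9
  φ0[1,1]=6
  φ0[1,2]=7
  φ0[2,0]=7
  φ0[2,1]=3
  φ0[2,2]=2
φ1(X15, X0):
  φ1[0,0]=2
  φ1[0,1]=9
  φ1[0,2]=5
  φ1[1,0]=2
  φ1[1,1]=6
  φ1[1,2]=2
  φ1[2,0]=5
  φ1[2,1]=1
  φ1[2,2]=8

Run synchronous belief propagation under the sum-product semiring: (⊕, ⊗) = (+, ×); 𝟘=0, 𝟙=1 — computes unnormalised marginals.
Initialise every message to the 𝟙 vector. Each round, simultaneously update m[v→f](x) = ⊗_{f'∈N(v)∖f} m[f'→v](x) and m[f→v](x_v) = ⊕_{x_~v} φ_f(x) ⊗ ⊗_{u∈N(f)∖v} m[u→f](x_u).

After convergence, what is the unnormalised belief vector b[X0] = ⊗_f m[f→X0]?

init: all messages = 𝟙 over 3 values
r1 m[φ0→X15] = [20, 22, 12]
r1 m[φ0→X7] = [25, 16, 13]
r1 m[φ1→X15] = [16, 10, 14]
r1 m[φ1→X0] = [9, 16, 15]
r1 m[X15→φ0] = [1, 1, 1]
r1 m[X15→φ1] = [1, 1, 1]
r1 m[X7→φ0] = [1, 1, 1]
r1 m[X0→φ1] = [1, 1, 1]
r2 m[φ0→X15] = [20, 22, 12]
r2 m[φ0→X7] = [25, 16, 13]
r2 m[φ1→X15] = [16, 10, 14]
r2 m[φ1→X0] = [9, 16, 15]
r2 m[X15→φ0] = [16, 10, 14]
r2 m[X15→φ1] = [20, 22, 12]
r2 m[X7→φ0] = [1, 1, 1]
r2 m[X0→φ1] = [1, 1, 1]
r3 m[φ0→X15] = [20, 22, 12]
r3 m[φ0→X7] = [332, 214, 162]
r3 m[φ1→X15] = [16, 10, 14]
r3 m[φ1→X0] = [144, 324, 240]
r3 m[X15→φ0] = [16, 10, 14]
r3 m[X15→φ1] = [20, 22, 12]
r3 m[X7→φ0] = [1, 1, 1]
r3 m[X0→φ1] = [1, 1, 1]
r4 m[φ0→X15] = [20, 22, 12]
r4 m[φ0→X7] = [332, 214, 162]
r4 m[φ1→X15] = [16, 10, 14]
r4 m[φ1→X0] = [144, 324, 240]
r4 m[X15→φ0] = [16, 10, 14]
r4 m[X15→φ1] = [20, 22, 12]
r4 m[X7→φ0] = [1, 1, 1]
r4 m[X0→φ1] = [1, 1, 1]
fixed point reached at round 4
b[X0] = ⊗ incoming = [144, 324, 240]

b[X0] = [144, 324, 240]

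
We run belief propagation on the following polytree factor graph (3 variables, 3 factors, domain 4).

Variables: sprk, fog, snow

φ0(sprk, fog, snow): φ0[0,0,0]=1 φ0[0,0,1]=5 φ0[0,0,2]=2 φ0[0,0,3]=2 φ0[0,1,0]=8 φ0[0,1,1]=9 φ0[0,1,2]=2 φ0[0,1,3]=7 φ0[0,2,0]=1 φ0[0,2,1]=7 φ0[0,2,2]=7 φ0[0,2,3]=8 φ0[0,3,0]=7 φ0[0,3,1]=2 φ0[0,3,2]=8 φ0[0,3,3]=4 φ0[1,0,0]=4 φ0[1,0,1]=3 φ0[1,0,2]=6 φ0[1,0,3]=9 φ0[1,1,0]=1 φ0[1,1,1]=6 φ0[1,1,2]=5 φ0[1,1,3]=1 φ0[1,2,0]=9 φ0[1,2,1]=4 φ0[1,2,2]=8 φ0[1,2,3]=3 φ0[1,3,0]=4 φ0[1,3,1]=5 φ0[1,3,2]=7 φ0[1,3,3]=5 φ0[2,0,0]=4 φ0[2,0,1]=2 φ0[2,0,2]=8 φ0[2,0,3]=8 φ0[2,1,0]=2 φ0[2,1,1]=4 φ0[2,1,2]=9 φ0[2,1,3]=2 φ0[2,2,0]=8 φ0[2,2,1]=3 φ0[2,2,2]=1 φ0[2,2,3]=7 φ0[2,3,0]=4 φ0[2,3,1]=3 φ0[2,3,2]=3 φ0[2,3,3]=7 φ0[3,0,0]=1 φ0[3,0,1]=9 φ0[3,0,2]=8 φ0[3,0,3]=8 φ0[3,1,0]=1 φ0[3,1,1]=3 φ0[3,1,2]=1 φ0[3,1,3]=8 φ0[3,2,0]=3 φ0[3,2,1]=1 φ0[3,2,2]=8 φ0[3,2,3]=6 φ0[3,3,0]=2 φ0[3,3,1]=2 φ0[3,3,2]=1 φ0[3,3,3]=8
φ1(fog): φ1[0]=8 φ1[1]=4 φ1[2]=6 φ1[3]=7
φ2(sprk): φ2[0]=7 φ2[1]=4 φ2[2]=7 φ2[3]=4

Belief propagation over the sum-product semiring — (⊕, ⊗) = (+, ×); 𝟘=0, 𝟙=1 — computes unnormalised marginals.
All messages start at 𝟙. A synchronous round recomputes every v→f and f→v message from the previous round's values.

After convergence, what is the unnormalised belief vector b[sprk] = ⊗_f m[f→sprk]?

b[sprk] = [3283, 2076, 3339, 1836]

init: all messages = 𝟙 over 4 values
r1 m[φ0→sprk] = [80, 80, 75, 70]
r1 m[φ0→fog] = [80, 69, 84, 72]
r1 m[φ0→snow] = [60, 68, 84, 93]
r1 m[φ1→fog] = [8, 4, 6, 7]
r1 m[φ2→sprk] = [7, 4, 7, 4]
r1 m[sprk→φ0] = [1, 1, 1, 1]
r1 m[sprk→φ2] = [1, 1, 1, 1]
r1 m[fog→φ0] = [1, 1, 1, 1]
r1 m[fog→φ1] = [1, 1, 1, 1]
r1 m[snow→φ0] = [1, 1, 1, 1]
r2 m[φ0→sprk] = [80, 80, 75, 70]
r2 m[φ0→fog] = [80, 69, 84, 72]
r2 m[φ0→snow] = [60, 68, 84, 93]
r2 m[φ1→fog] = [8, 4, 6, 7]
r2 m[φ2→sprk] = [7, 4, 7, 4]
r2 m[sprk→φ0] = [7, 4, 7, 4]
r2 m[sprk→φ2] = [80, 80, 75, 70]
r2 m[fog→φ0] = [8, 4, 6, 7]
r2 m[fog→φ1] = [80, 69, 84, 72]
r2 m[snow→φ0] = [1, 1, 1, 1]
r3 m[φ0→sprk] = [469, 519, 477, 459]
r3 m[φ0→fog] = [416, 405, 462, 402]
r3 m[φ0→snow] = [2125, 2265, 2895, 3249]
r3 m[φ1→fog] = [8, 4, 6, 7]
r3 m[φ2→sprk] = [7, 4, 7, 4]
r3 m[sprk→φ0] = [7, 4, 7, 4]
r3 m[sprk→φ2] = [80, 80, 75, 70]
r3 m[fog→φ0] = [8, 4, 6, 7]
r3 m[fog→φ1] = [80, 69, 84, 72]
r3 m[snow→φ0] = [1, 1, 1, 1]
r4 m[φ0→sprk] = [469, 519, 477, 459]
r4 m[φ0→fog] = [416, 405, 462, 402]
r4 m[φ0→snow] = [2125, 2265, 2895, 3249]
r4 m[φ1→fog] = [8, 4, 6, 7]
r4 m[φ2→sprk] = [7, 4, 7, 4]
r4 m[sprk→φ0] = [7, 4, 7, 4]
r4 m[sprk→φ2] = [469, 519, 477, 459]
r4 m[fog→φ0] = [8, 4, 6, 7]
r4 m[fog→φ1] = [416, 405, 462, 402]
r4 m[snow→φ0] = [1, 1, 1, 1]
r5 m[φ0→sprk] = [469, 519, 477, 459]
r5 m[φ0→fog] = [416, 405, 462, 402]
r5 m[φ0→snow] = [2125, 2265, 2895, 3249]
r5 m[φ1→fog] = [8, 4, 6, 7]
r5 m[φ2→sprk] = [7, 4, 7, 4]
r5 m[sprk→φ0] = [7, 4, 7, 4]
r5 m[sprk→φ2] = [469, 519, 477, 459]
r5 m[fog→φ0] = [8, 4, 6, 7]
r5 m[fog→φ1] = [416, 405, 462, 402]
r5 m[snow→φ0] = [1, 1, 1, 1]
fixed point reached at round 5
b[sprk] = ⊗ incoming = [3283, 2076, 3339, 1836]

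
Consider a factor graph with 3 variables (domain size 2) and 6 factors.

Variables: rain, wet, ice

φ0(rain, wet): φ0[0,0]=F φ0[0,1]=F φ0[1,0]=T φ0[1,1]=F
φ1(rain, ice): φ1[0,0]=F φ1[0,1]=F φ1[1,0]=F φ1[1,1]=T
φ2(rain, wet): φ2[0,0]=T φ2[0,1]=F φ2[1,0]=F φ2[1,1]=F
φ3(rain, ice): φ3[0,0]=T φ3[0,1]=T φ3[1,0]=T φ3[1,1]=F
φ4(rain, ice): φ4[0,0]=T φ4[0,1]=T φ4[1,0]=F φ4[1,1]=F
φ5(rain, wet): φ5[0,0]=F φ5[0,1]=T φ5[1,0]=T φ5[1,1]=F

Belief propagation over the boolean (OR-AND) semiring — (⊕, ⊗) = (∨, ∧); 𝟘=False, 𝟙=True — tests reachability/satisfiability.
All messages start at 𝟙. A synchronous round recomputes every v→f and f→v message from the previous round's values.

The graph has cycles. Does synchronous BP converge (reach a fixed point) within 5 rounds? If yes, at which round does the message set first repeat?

NOT CONVERGED within 5 rounds

init: all messages = 𝟙 over 2 values
r1 m[φ0→rain] = [F, T]
r1 m[φ0→wet] = [T, F]
r1 m[φ1→rain] = [F, T]
r1 m[φ1→ice] = [F, T]
r1 m[φ2→rain] = [T, F]
r1 m[φ2→wet] = [T, F]
r1 m[φ3→rain] = [T, T]
r1 m[φ3→ice] = [T, T]
r1 m[φ4→rain] = [T, F]
r1 m[φ4→ice] = [T, T]
r1 m[φ5→rain] = [T, T]
r1 m[φ5→wet] = [T, T]
r1 m[rain→φ0] = [T, T]
r1 m[rain→φ1] = [T, T]
r1 m[rain→φ2] = [T, T]
r1 m[rain→φ3] = [T, T]
r1 m[rain→φ4] = [T, T]
r1 m[rain→φ5] = [T, T]
r1 m[wet→φ0] = [T, T]
r1 m[wet→φ2] = [T, T]
r1 m[wet→φ5] = [T, T]
r1 m[ice→φ1] = [T, T]
r1 m[ice→φ3] = [T, T]
r1 m[ice→φ4] = [T, T]
r2 m[φ0→rain] = [F, T]
r2 m[φ0→wet] = [T, F]
r2 m[φ1→rain] = [F, T]
r2 m[φ1→ice] = [F, T]
r2 m[φ2→rain] = [T, F]
r2 m[φ2→wet] = [T, F]
r2 m[φ3→rain] = [T, T]
r2 m[φ3→ice] = [T, T]
r2 m[φ4→rain] = [T, F]
r2 m[φ4→ice] = [T, T]
r2 m[φ5→rain] = [T, T]
r2 m[φ5→wet] = [T, T]
r2 m[rain→φ0] = [F, F]
r2 m[rain→φ1] = [F, F]
r2 m[rain→φ2] = [F, F]
r2 m[rain→φ3] = [F, F]
r2 m[rain→φ4] = [F, F]
r2 m[rain→φ5] = [F, F]
r2 m[wet→φ0] = [T, F]
r2 m[wet→φ2] = [T, F]
r2 m[wet→φ5] = [T, F]
r2 m[ice→φ1] = [T, T]
r2 m[ice→φ3] = [F, T]
r2 m[ice→φ4] = [F, T]
r3 m[φ0→rain] = [F, T]
r3 m[φ0→wet] = [F, F]
r3 m[φ1→rain] = [F, T]
r3 m[φ1→ice] = [F, F]
r3 m[φ2→rain] = [T, F]
r3 m[φ2→wet] = [F, F]
r3 m[φ3→rain] = [T, F]
r3 m[φ3→ice] = [F, F]
r3 m[φ4→rain] = [T, F]
r3 m[φ4→ice] = [F, F]
r3 m[φ5→rain] = [F, T]
r3 m[φ5→wet] = [F, F]
r3 m[rain→φ0] = [F, F]
r3 m[rain→φ1] = [F, F]
r3 m[rain→φ2] = [F, F]
r3 m[rain→φ3] = [F, F]
r3 m[rain→φ4] = [F, F]
r3 m[rain→φ5] = [F, F]
r3 m[wet→φ0] = [T, F]
r3 m[wet→φ2] = [T, F]
r3 m[wet→φ5] = [T, F]
r3 m[ice→φ1] = [T, T]
r3 m[ice→φ3] = [F, T]
r3 m[ice→φ4] = [F, T]
r4 m[φ0→rain] = [F, T]
r4 m[φ0→wet] = [F, F]
r4 m[φ1→rain] = [F, T]
r4 m[φ1→ice] = [F, F]
r4 m[φ2→rain] = [T, F]
r4 m[φ2→wet] = [F, F]
r4 m[φ3→rain] = [T, F]
r4 m[φ3→ice] = [F, F]
r4 m[φ4→rain] = [T, F]
r4 m[φ4→ice] = [F, F]
r4 m[φ5→rain] = [F, T]
r4 m[φ5→wet] = [F, F]
r4 m[rain→φ0] = [F, F]
r4 m[rain→φ1] = [F, F]
r4 m[rain→φ2] = [F, F]
r4 m[rain→φ3] = [F, F]
r4 m[rain→φ4] = [F, F]
r4 m[rain→φ5] = [F, F]
r4 m[wet→φ0] = [F, F]
r4 m[wet→φ2] = [F, F]
r4 m[wet→φ5] = [F, F]
r4 m[ice→φ1] = [F, F]
r4 m[ice→φ3] = [F, F]
r4 m[ice→φ4] = [F, F]
r5 m[φ0→rain] = [F, F]
r5 m[φ0→wet] = [F, F]
r5 m[φ1→rain] = [F, F]
r5 m[φ1→ice] = [F, F]
r5 m[φ2→rain] = [F, F]
r5 m[φ2→wet] = [F, F]
r5 m[φ3→rain] = [F, F]
r5 m[φ3→ice] = [F, F]
r5 m[φ4→rain] = [F, F]
r5 m[φ4→ice] = [F, F]
r5 m[φ5→rain] = [F, F]
r5 m[φ5→wet] = [F, F]
r5 m[rain→φ0] = [F, F]
r5 m[rain→φ1] = [F, F]
r5 m[rain→φ2] = [F, F]
r5 m[rain→φ3] = [F, F]
r5 m[rain→φ4] = [F, F]
r5 m[rain→φ5] = [F, F]
r5 m[wet→φ0] = [F, F]
r5 m[wet→φ2] = [F, F]
r5 m[wet→φ5] = [F, F]
r5 m[ice→φ1] = [F, F]
r5 m[ice→φ3] = [F, F]
r5 m[ice→φ4] = [F, F]
no fixed point within 5 rounds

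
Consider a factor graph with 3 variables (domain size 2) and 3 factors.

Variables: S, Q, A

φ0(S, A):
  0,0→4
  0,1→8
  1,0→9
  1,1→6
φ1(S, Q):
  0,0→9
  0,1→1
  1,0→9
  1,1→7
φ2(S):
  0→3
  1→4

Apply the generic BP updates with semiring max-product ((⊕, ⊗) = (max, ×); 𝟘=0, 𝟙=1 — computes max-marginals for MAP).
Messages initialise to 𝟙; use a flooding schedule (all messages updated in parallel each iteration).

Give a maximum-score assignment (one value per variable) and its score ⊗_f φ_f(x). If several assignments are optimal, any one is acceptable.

init: all messages = 𝟙 over 2 values
r1 m[φ0→S] = [8, 9]
r1 m[φ0→A] = [9, 8]
r1 m[φ1→S] = [9, 9]
r1 m[φ1→Q] = [9, 7]
r1 m[φ2→S] = [3, 4]
r1 m[S→φ0] = [1, 1]
r1 m[S→φ1] = [1, 1]
r1 m[S→φ2] = [1, 1]
r1 m[Q→φ1] = [1, 1]
r1 m[A→φ0] = [1, 1]
r2 m[φ0→S] = [8, 9]
r2 m[φ0→A] = [9, 8]
r2 m[φ1→S] = [9, 9]
r2 m[φ1→Q] = [9, 7]
r2 m[φ2→S] = [3, 4]
r2 m[S→φ0] = [27, 36]
r2 m[S→φ1] = [24, 36]
r2 m[S→φ2] = [72, 81]
r2 m[Q→φ1] = [1, 1]
r2 m[A→φ0] = [1, 1]
r3 m[φ0→S] = [8, 9]
r3 m[φ0→A] = [324, 216]
r3 m[φ1→S] = [9, 9]
r3 m[φ1→Q] = [324, 252]
r3 m[φ2→S] = [3, 4]
r3 m[S→φ0] = [27, 36]
r3 m[S→φ1] = [24, 36]
r3 m[S→φ2] = [72, 81]
r3 m[Q→φ1] = [1, 1]
r3 m[A→φ0] = [1, 1]
r4 m[φ0→S] = [8, 9]
r4 m[φ0→A] = [324, 216]
r4 m[φ1→S] = [9, 9]
r4 m[φ1→Q] = [324, 252]
r4 m[φ2→S] = [3, 4]
r4 m[S→φ0] = [27, 36]
r4 m[S→φ1] = [24, 36]
r4 m[S→φ2] = [72, 81]
r4 m[Q→φ1] = [1, 1]
r4 m[A→φ0] = [1, 1]
fixed point reached at round 4
traceback from S: (S=1, Q=0, A=0), score=324

assignment: (S=1, Q=0, A=0); score = 324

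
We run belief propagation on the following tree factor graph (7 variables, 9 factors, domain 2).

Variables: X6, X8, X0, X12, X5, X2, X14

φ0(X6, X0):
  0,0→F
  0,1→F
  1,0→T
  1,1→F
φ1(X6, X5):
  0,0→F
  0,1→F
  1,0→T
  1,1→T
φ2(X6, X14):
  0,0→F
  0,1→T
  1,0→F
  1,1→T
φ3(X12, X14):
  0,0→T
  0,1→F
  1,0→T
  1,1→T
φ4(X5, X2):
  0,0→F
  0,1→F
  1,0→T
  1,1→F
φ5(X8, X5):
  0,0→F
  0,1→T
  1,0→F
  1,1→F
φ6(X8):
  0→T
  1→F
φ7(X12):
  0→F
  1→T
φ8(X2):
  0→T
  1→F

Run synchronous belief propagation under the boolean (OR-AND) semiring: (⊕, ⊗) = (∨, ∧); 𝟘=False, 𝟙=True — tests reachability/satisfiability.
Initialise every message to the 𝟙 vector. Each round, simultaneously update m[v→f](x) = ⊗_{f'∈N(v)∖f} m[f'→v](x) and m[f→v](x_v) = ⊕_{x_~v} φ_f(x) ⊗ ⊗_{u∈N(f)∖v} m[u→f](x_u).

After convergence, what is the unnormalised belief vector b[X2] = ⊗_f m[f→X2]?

b[X2] = [T, F]

init: all messages = 𝟙 over 2 values
r1 m[φ0→X6] = [F, T]
r1 m[φ0→X0] = [T, F]
r1 m[φ1→X6] = [F, T]
r1 m[φ1→X5] = [T, T]
r1 m[φ2→X6] = [T, T]
r1 m[φ2→X14] = [F, T]
r1 m[φ3→X12] = [T, T]
r1 m[φ3→X14] = [T, T]
r1 m[φ4→X5] = [F, T]
r1 m[φ4→X2] = [T, F]
r1 m[φ5→X8] = [T, F]
r1 m[φ5→X5] = [F, T]
r1 m[φ6→X8] = [T, F]
r1 m[φ7→X12] = [F, T]
r1 m[φ8→X2] = [T, F]
r1 m[X6→φ0] = [T, T]
r1 m[X6→φ1] = [T, T]
r1 m[X6→φ2] = [T, T]
r1 m[X8→φ5] = [T, T]
r1 m[X8→φ6] = [T, T]
r1 m[X0→φ0] = [T, T]
r1 m[X12→φ3] = [T, T]
r1 m[X12→φ7] = [T, T]
r1 m[X5→φ1] = [T, T]
r1 m[X5→φ4] = [T, T]
r1 m[X5→φ5] = [T, T]
r1 m[X2→φ4] = [T, T]
r1 m[X2→φ8] = [T, T]
r1 m[X14→φ2] = [T, T]
r1 m[X14→φ3] = [T, T]
r2 m[φ0→X6] = [F, T]
r2 m[φ0→X0] = [T, F]
r2 m[φ1→X6] = [F, T]
r2 m[φ1→X5] = [T, T]
r2 m[φ2→X6] = [T, T]
r2 m[φ2→X14] = [F, T]
r2 m[φ3→X12] = [T, T]
r2 m[φ3→X14] = [T, T]
r2 m[φ4→X5] = [F, T]
r2 m[φ4→X2] = [T, F]
r2 m[φ5→X8] = [T, F]
r2 m[φ5→X5] = [F, T]
r2 m[φ6→X8] = [T, F]
r2 m[φ7→X12] = [F, T]
r2 m[φ8→X2] = [T, F]
r2 m[X6→φ0] = [F, T]
r2 m[X6→φ1] = [F, T]
r2 m[X6→φ2] = [F, T]
r2 m[X8→φ5] = [T, F]
r2 m[X8→φ6] = [T, F]
r2 m[X0→φ0] = [T, T]
r2 m[X12→φ3] = [F, T]
r2 m[X12→φ7] = [T, T]
r2 m[X5→φ1] = [F, T]
r2 m[X5→φ4] = [F, T]
r2 m[X5→φ5] = [F, T]
r2 m[X2→φ4] = [T, F]
r2 m[X2→φ8] = [T, F]
r2 m[X14→φ2] = [T, T]
r2 m[X14→φ3] = [F, T]
r3 m[φ0→X6] = [F, T]
r3 m[φ0→X0] = [T, F]
r3 m[φ1→X6] = [F, T]
r3 m[φ1→X5] = [T, T]
r3 m[φ2→X6] = [T, T]
r3 m[φ2→X14] = [F, T]
r3 m[φ3→X12] = [F, T]
r3 m[φ3→X14] = [T, T]
r3 m[φ4→X5] = [F, T]
r3 m[φ4→X2] = [T, F]
r3 m[φ5→X8] = [T, F]
r3 m[φ5→X5] = [F, T]
r3 m[φ6→X8] = [T, F]
r3 m[φ7→X12] = [F, T]
r3 m[φ8→X2] = [T, F]
r3 m[X6→φ0] = [F, T]
r3 m[X6→φ1] = [F, T]
r3 m[X6→φ2] = [F, T]
r3 m[X8→φ5] = [T, F]
r3 m[X8→φ6] = [T, F]
r3 m[X0→φ0] = [T, T]
r3 m[X12→φ3] = [F, T]
r3 m[X12→φ7] = [T, T]
r3 m[X5→φ1] = [F, T]
r3 m[X5→φ4] = [F, T]
r3 m[X5→φ5] = [F, T]
r3 m[X2→φ4] = [T, F]
r3 m[X2→φ8] = [T, F]
r3 m[X14→φ2] = [T, T]
r3 m[X14→φ3] = [F, T]
r4 m[φ0→X6] = [F, T]
r4 m[φ0→X0] = [T, F]
r4 m[φ1→X6] = [F, T]
r4 m[φ1→X5] = [T, T]
r4 m[φ2→X6] = [T, T]
r4 m[φ2→X14] = [F, T]
r4 m[φ3→X12] = [F, T]
r4 m[φ3→X14] = [T, T]
r4 m[φ4→X5] = [F, T]
r4 m[φ4→X2] = [T, F]
r4 m[φ5→X8] = [T, F]
r4 m[φ5→X5] = [F, T]
r4 m[φ6→X8] = [T, F]
r4 m[φ7→X12] = [F, T]
r4 m[φ8→X2] = [T, F]
r4 m[X6→φ0] = [F, T]
r4 m[X6→φ1] = [F, T]
r4 m[X6→φ2] = [F, T]
r4 m[X8→φ5] = [T, F]
r4 m[X8→φ6] = [T, F]
r4 m[X0→φ0] = [T, T]
r4 m[X12→φ3] = [F, T]
r4 m[X12→φ7] = [F, T]
r4 m[X5→φ1] = [F, T]
r4 m[X5→φ4] = [F, T]
r4 m[X5→φ5] = [F, T]
r4 m[X2→φ4] = [T, F]
r4 m[X2→φ8] = [T, F]
r4 m[X14→φ2] = [T, T]
r4 m[X14→φ3] = [F, T]
r5 m[φ0→X6] = [F, T]
r5 m[φ0→X0] = [T, F]
r5 m[φ1→X6] = [F, T]
r5 m[φ1→X5] = [T, T]
r5 m[φ2→X6] = [T, T]
r5 m[φ2→X14] = [F, T]
r5 m[φ3→X12] = [F, T]
r5 m[φ3→X14] = [T, T]
r5 m[φ4→X5] = [F, T]
r5 m[φ4→X2] = [T, F]
r5 m[φ5→X8] = [T, F]
r5 m[φ5→X5] = [F, T]
r5 m[φ6→X8] = [T, F]
r5 m[φ7→X12] = [F, T]
r5 m[φ8→X2] = [T, F]
r5 m[X6→φ0] = [F, T]
r5 m[X6→φ1] = [F, T]
r5 m[X6→φ2] = [F, T]
r5 m[X8→φ5] = [T, F]
r5 m[X8→φ6] = [T, F]
r5 m[X0→φ0] = [T, T]
r5 m[X12→φ3] = [F, T]
r5 m[X12→φ7] = [F, T]
r5 m[X5→φ1] = [F, T]
r5 m[X5→φ4] = [F, T]
r5 m[X5→φ5] = [F, T]
r5 m[X2→φ4] = [T, F]
r5 m[X2→φ8] = [T, F]
r5 m[X14→φ2] = [T, T]
r5 m[X14→φ3] = [F, T]
fixed point reached at round 5
b[X2] = ⊗ incoming = [T, F]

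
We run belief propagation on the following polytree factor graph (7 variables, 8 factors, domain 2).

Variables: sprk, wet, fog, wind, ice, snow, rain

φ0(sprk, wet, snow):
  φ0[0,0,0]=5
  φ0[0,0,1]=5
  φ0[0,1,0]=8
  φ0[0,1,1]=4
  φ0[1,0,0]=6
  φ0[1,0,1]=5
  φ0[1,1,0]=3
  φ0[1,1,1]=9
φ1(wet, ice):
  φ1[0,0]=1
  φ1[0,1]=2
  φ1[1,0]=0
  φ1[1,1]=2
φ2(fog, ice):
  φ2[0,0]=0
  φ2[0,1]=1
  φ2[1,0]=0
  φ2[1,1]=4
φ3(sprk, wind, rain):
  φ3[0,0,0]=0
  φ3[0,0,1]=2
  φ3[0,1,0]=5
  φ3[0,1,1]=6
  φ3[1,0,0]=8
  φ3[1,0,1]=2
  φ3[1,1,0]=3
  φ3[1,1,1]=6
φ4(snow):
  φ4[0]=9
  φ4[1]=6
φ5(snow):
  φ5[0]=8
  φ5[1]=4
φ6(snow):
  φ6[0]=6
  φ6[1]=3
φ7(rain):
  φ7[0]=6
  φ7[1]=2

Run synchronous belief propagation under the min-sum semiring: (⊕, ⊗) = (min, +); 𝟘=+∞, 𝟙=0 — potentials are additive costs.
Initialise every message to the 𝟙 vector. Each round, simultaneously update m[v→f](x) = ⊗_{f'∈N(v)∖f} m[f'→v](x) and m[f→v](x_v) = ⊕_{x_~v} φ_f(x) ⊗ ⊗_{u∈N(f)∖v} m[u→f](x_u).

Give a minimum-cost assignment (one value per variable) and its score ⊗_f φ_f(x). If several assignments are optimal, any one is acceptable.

assignment: (sprk=0, wet=1, fog=0, wind=0, ice=0, snow=1, rain=1); score = 21

init: all messages = 𝟙 over 2 values
r1 m[φ0→sprk] = [4, 3]
r1 m[φ0→wet] = [5, 3]
r1 m[φ0→snow] = [3, 4]
r1 m[φ1→wet] = [1, 0]
r1 m[φ1→ice] = [0, 2]
r1 m[φ2→fog] = [0, 0]
r1 m[φ2→ice] = [0, 1]
r1 m[φ3→sprk] = [0, 2]
r1 m[φ3→wind] = [0, 3]
r1 m[φ3→rain] = [0, 2]
r1 m[φ4→snow] = [9, 6]
r1 m[φ5→snow] = [8, 4]
r1 m[φ6→snow] = [6, 3]
r1 m[φ7→rain] = [6, 2]
r1 m[sprk→φ0] = [0, 0]
r1 m[sprk→φ3] = [0, 0]
r1 m[wet→φ0] = [0, 0]
r1 m[wet→φ1] = [0, 0]
r1 m[fog→φ2] = [0, 0]
r1 m[wind→φ3] = [0, 0]
r1 m[ice→φ1] = [0, 0]
r1 m[ice→φ2] = [0, 0]
r1 m[snow→φ0] = [0, 0]
r1 m[snow→φ4] = [0, 0]
r1 m[snow→φ5] = [0, 0]
r1 m[snow→φ6] = [0, 0]
r1 m[rain→φ3] = [0, 0]
r1 m[rain→φ7] = [0, 0]
r2 m[φ0→sprk] = [4, 3]
r2 m[φ0→wet] = [5, 3]
r2 m[φ0→snow] = [3, 4]
r2 m[φ1→wet] = [1, 0]
r2 m[φ1→ice] = [0, 2]
r2 m[φ2→fog] = [0, 0]
r2 m[φ2→ice] = [0, 1]
r2 m[φ3→sprk] = [0, 2]
r2 m[φ3→wind] = [0, 3]
r2 m[φ3→rain] = [0, 2]
r2 m[φ4→snow] = [9, 6]
r2 m[φ5→snow] = [8, 4]
r2 m[φ6→snow] = [6, 3]
r2 m[φ7→rain] = [6, 2]
r2 m[sprk→φ0] = [0, 2]
r2 m[sprk→φ3] = [4, 3]
r2 m[wet→φ0] = [1, 0]
r2 m[wet→φ1] = [5, 3]
r2 m[fog→φ2] = [0, 0]
r2 m[wind→φ3] = [0, 0]
r2 m[ice→φ1] = [0, 1]
r2 m[ice→φ2] = [0, 2]
r2 m[snow→φ0] = [23, 13]
r2 m[snow→φ4] = [17, 11]
r2 m[snow→φ5] = [18, 13]
r2 m[snow→φ6] = [20, 14]
r2 m[rain→φ3] = [6, 2]
r2 m[rain→φ7] = [0, 2]
r3 m[φ0→sprk] = [17, 19]
r3 m[φ0→wet] = [18, 17]
r3 m[φ0→snow] = [5, 4]
r3 m[φ1→wet] = [1, 0]
r3 m[φ1→ice] = [3, 5]
r3 m[φ2→fog] = [0, 0]
r3 m[φ2→ice] = [0, 1]
r3 m[φ3→sprk] = [4, 4]
r3 m[φ3→wind] = [7, 11]
r3 m[φ3→rain] = [4, 5]
r3 m[φ4→snow] = [9, 6]
r3 m[φ5→snow] = [8, 4]
r3 m[φ6→snow] = [6, 3]
r3 m[φ7→rain] = [6, 2]
r3 m[sprk→φ0] = [0, 2]
r3 m[sprk→φ3] = [4, 3]
r3 m[wet→φ0] = [1, 0]
r3 m[wet→φ1] = [5, 3]
r3 m[fog→φ2] = [0, 0]
r3 m[wind→φ3] = [0, 0]
r3 m[ice→φ1] = [0, 1]
r3 m[ice→φ2] = [0, 2]
r3 m[snow→φ0] = [23, 13]
r3 m[snow→φ4] = [17, 11]
r3 m[snow→φ5] = [18, 13]
r3 m[snow→φ6] = [20, 14]
r3 m[rain→φ3] = [6, 2]
r3 m[rain→φ7] = [0, 2]
r4 m[φ0→sprk] = [17, 19]
r4 m[φ0→wet] = [18, 17]
r4 m[φ0→snow] = [5, 4]
r4 m[φ1→wet] = [1, 0]
r4 m[φ1→ice] = [3, 5]
r4 m[φ2→fog] = [0, 0]
r4 m[φ2→ice] = [0, 1]
r4 m[φ3→sprk] = [4, 4]
r4 m[φ3→wind] = [7, 11]
r4 m[φ3→rain] = [4, 5]
r4 m[φ4→snow] = [9, 6]
r4 m[φ5→snow] = [8, 4]
r4 m[φ6→snow] = [6, 3]
r4 m[φ7→rain] = [6, 2]
r4 m[sprk→φ0] = [4, 4]
r4 m[sprk→φ3] = [17, 19]
r4 m[wet→φ0] = [1, 0]
r4 m[wet→φ1] = [18, 17]
r4 m[fog→φ2] = [0, 0]
r4 m[wind→φ3] = [0, 0]
r4 m[ice→φ1] = [0, 1]
r4 m[ice→φ2] = [3, 5]
r4 m[snow→φ0] = [23, 13]
r4 m[snow→φ4] = [19, 11]
r4 m[snow→φ5] = [20, 13]
r4 m[snow→φ6] = [22, 14]
r4 m[rain→φ3] = [6, 2]
r4 m[rain→φ7] = [4, 5]
r5 m[φ0→sprk] = [17, 19]
r5 m[φ0→wet] = [22, 21]
r5 m[φ0→snow] = [7, 8]
r5 m[φ1→wet] = [1, 0]
r5 m[φ1→ice] = [17, 19]
r5 m[φ2→fog] = [3, 3]
r5 m[φ2→ice] = [0, 1]
r5 m[φ3→sprk] = [4, 4]
r5 m[φ3→wind] = [21, 25]
r5 m[φ3→rain] = [17, 19]
r5 m[φ4→snow] = [9, 6]
r5 m[φ5→snow] = [8, 4]
r5 m[φ6→snow] = [6, 3]
r5 m[φ7→rain] = [6, 2]
r5 m[sprk→φ0] = [4, 4]
r5 m[sprk→φ3] = [17, 19]
r5 m[wet→φ0] = [1, 0]
r5 m[wet→φ1] = [18, 17]
r5 m[fog→φ2] = [0, 0]
r5 m[wind→φ3] = [0, 0]
r5 m[ice→φ1] = [0, 1]
r5 m[ice→φ2] = [3, 5]
r5 m[snow→φ0] = [23, 13]
r5 m[snow→φ4] = [19, 11]
r5 m[snow→φ5] = [20, 13]
r5 m[snow→φ6] = [22, 14]
r5 m[rain→φ3] = [6, 2]
r5 m[rain→φ7] = [4, 5]
r6 m[φ0→sprk] = [17, 19]
r6 m[φ0→wet] = [22, 21]
r6 m[φ0→snow] = [7, 8]
r6 m[φ1→wet] = [1, 0]
r6 m[φ1→ice] = [17, 19]
r6 m[φ2→fog] = [3, 3]
r6 m[φ2→ice] = [0, 1]
r6 m[φ3→sprk] = [4, 4]
r6 m[φ3→wind] = [21, 25]
r6 m[φ3→rain] = [17, 19]
r6 m[φ4→snow] = [9, 6]
r6 m[φ5→snow] = [8, 4]
r6 m[φ6→snow] = [6, 3]
r6 m[φ7→rain] = [6, 2]
r6 m[sprk→φ0] = [4, 4]
r6 m[sprk→φ3] = [17, 19]
r6 m[wet→φ0] = [1, 0]
r6 m[wet→φ1] = [22, 21]
r6 m[fog→φ2] = [0, 0]
r6 m[wind→φ3] = [0, 0]
r6 m[ice→φ1] = [0, 1]
r6 m[ice→φ2] = [17, 19]
r6 m[snow→φ0] = [23, 13]
r6 m[snow→φ4] = [21, 15]
r6 m[snow→φ5] = [22, 17]
r6 m[snow→φ6] = [24, 18]
r6 m[rain→φ3] = [6, 2]
r6 m[rain→φ7] = [17, 19]
r7 m[φ0→sprk] = [17, 19]
r7 m[φ0→wet] = [22, 21]
r7 m[φ0→snow] = [7, 8]
r7 m[φ1→wet] = [1, 0]
r7 m[φ1→ice] = [21, 23]
r7 m[φ2→fog] = [17, 17]
r7 m[φ2→ice] = [0, 1]
r7 m[φ3→sprk] = [4, 4]
r7 m[φ3→wind] = [21, 25]
r7 m[φ3→rain] = [17, 19]
r7 m[φ4→snow] = [9, 6]
r7 m[φ5→snow] = [8, 4]
r7 m[φ6→snow] = [6, 3]
r7 m[φ7→rain] = [6, 2]
r7 m[sprk→φ0] = [4, 4]
r7 m[sprk→φ3] = [17, 19]
r7 m[wet→φ0] = [1, 0]
r7 m[wet→φ1] = [22, 21]
r7 m[fog→φ2] = [0, 0]
r7 m[wind→φ3] = [0, 0]
r7 m[ice→φ1] = [0, 1]
r7 m[ice→φ2] = [17, 19]
r7 m[snow→φ0] = [23, 13]
r7 m[snow→φ4] = [21, 15]
r7 m[snow→φ5] = [22, 17]
r7 m[snow→φ6] = [24, 18]
r7 m[rain→φ3] = [6, 2]
r7 m[rain→φ7] = [17, 19]
r8 m[φ0→sprk] = [17, 19]
r8 m[φ0→wet] = [22, 21]
r8 m[φ0→snow] = [7, 8]
r8 m[φ1→wet] = [1, 0]
r8 m[φ1→ice] = [21, 23]
r8 m[φ2→fog] = [17, 17]
r8 m[φ2→ice] = [0, 1]
r8 m[φ3→sprk] = [4, 4]
r8 m[φ3→wind] = [21, 25]
r8 m[φ3→rain] = [17, 19]
r8 m[φ4→snow] = [9, 6]
r8 m[φ5→snow] = [8, 4]
r8 m[φ6→snow] = [6, 3]
r8 m[φ7→rain] = [6, 2]
r8 m[sprk→φ0] = [4, 4]
r8 m[sprk→φ3] = [17, 19]
r8 m[wet→φ0] = [1, 0]
r8 m[wet→φ1] = [22, 21]
r8 m[fog→φ2] = [0, 0]
r8 m[wind→φ3] = [0, 0]
r8 m[ice→φ1] = [0, 1]
r8 m[ice→φ2] = [21, 23]
r8 m[snow→φ0] = [23, 13]
r8 m[snow→φ4] = [21, 15]
r8 m[snow→φ5] = [22, 17]
r8 m[snow→φ6] = [24, 18]
r8 m[rain→φ3] = [6, 2]
r8 m[rain→φ7] = [17, 19]
r9 m[φ0→sprk] = [17, 19]
r9 m[φ0→wet] = [22, 21]
r9 m[φ0→snow] = [7, 8]
r9 m[φ1→wet] = [1, 0]
r9 m[φ1→ice] = [21, 23]
r9 m[φ2→fog] = [21, 21]
r9 m[φ2→ice] = [0, 1]
r9 m[φ3→sprk] = [4, 4]
r9 m[φ3→wind] = [21, 25]
r9 m[φ3→rain] = [17, 19]
r9 m[φ4→snow] = [9, 6]
r9 m[φ5→snow] = [8, 4]
r9 m[φ6→snow] = [6, 3]
r9 m[φ7→rain] = [6, 2]
r9 m[sprk→φ0] = [4, 4]
r9 m[sprk→φ3] = [17, 19]
r9 m[wet→φ0] = [1, 0]
r9 m[wet→φ1] = [22, 21]
r9 m[fog→φ2] = [0, 0]
r9 m[wind→φ3] = [0, 0]
r9 m[ice→φ1] = [0, 1]
r9 m[ice→φ2] = [21, 23]
r9 m[snow→φ0] = [23, 13]
r9 m[snow→φ4] = [21, 15]
r9 m[snow→φ5] = [22, 17]
r9 m[snow→φ6] = [24, 18]
r9 m[rain→φ3] = [6, 2]
r9 m[rain→φ7] = [17, 19]
r10 m[φ0→sprk] = [17, 19]
r10 m[φ0→wet] = [22, 21]
r10 m[φ0→snow] = [7, 8]
r10 m[φ1→wet] = [1, 0]
r10 m[φ1→ice] = [21, 23]
r10 m[φ2→fog] = [21, 21]
r10 m[φ2→ice] = [0, 1]
r10 m[φ3→sprk] = [4, 4]
r10 m[φ3→wind] = [21, 25]
r10 m[φ3→rain] = [17, 19]
r10 m[φ4→snow] = [9, 6]
r10 m[φ5→snow] = [8, 4]
r10 m[φ6→snow] = [6, 3]
r10 m[φ7→rain] = [6, 2]
r10 m[sprk→φ0] = [4, 4]
r10 m[sprk→φ3] = [17, 19]
r10 m[wet→φ0] = [1, 0]
r10 m[wet→φ1] = [22, 21]
r10 m[fog→φ2] = [0, 0]
r10 m[wind→φ3] = [0, 0]
r10 m[ice→φ1] = [0, 1]
r10 m[ice→φ2] = [21, 23]
r10 m[snow→φ0] = [23, 13]
r10 m[snow→φ4] = [21, 15]
r10 m[snow→φ5] = [22, 17]
r10 m[snow→φ6] = [24, 18]
r10 m[rain→φ3] = [6, 2]
r10 m[rain→φ7] = [17, 19]
fixed point reached at round 10
traceback from sprk: (sprk=0, wet=1, fog=0, wind=0, ice=0, snow=1, rain=1), score=21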